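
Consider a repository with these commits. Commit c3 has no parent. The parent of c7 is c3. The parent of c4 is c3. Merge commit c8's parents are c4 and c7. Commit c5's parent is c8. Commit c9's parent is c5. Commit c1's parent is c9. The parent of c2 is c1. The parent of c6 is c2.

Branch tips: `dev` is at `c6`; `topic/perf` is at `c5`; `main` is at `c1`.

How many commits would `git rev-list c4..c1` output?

5

Reachable from c1: {c1, c3, c4, c5, c7, c8, c9}.
Reachable from c4: {c3, c4}.
In c1's history but not c4's: {c1, c5, c7, c8, c9} — 5 commits.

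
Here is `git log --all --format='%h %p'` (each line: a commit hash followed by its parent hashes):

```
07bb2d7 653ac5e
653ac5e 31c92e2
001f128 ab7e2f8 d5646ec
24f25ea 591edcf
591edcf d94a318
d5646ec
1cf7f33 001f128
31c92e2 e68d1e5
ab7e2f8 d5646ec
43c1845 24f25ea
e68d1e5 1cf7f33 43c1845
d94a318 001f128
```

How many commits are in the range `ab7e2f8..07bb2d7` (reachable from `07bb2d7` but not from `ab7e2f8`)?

Reachable from 07bb2d7: {001f128, 07bb2d7, 1cf7f33, 24f25ea, 31c92e2, 43c1845, 591edcf, 653ac5e, ab7e2f8, d5646ec, d94a318, e68d1e5}.
Reachable from ab7e2f8: {ab7e2f8, d5646ec}.
In 07bb2d7's history but not ab7e2f8's: {001f128, 07bb2d7, 1cf7f33, 24f25ea, 31c92e2, 43c1845, 591edcf, 653ac5e, d94a318, e68d1e5} — 10 commits.

10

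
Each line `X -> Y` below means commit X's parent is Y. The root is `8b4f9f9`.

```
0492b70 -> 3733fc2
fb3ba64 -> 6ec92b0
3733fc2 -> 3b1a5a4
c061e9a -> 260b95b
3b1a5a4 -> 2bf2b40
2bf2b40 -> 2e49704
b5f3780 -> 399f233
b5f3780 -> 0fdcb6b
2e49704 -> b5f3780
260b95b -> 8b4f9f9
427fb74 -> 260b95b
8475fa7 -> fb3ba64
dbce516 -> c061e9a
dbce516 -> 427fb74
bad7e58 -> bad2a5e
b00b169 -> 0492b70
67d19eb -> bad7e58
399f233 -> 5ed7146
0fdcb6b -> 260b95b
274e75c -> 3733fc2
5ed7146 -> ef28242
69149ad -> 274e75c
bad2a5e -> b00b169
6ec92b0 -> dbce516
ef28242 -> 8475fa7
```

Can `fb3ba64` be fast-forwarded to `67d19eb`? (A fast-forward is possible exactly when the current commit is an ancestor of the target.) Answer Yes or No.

A fast-forward from fb3ba64 to 67d19eb is possible iff fb3ba64 is an ancestor of 67d19eb.
Ancestors of 67d19eb: {0492b70, 0fdcb6b, 260b95b, 2bf2b40, 2e49704, 3733fc2, 399f233, 3b1a5a4, 427fb74, 5ed7146, 67d19eb, 6ec92b0, 8475fa7, 8b4f9f9, b00b169, b5f3780, bad2a5e, bad7e58, c061e9a, dbce516, ef28242, fb3ba64}.
fb3ba64 is among them, so fast-forward is possible.

Yes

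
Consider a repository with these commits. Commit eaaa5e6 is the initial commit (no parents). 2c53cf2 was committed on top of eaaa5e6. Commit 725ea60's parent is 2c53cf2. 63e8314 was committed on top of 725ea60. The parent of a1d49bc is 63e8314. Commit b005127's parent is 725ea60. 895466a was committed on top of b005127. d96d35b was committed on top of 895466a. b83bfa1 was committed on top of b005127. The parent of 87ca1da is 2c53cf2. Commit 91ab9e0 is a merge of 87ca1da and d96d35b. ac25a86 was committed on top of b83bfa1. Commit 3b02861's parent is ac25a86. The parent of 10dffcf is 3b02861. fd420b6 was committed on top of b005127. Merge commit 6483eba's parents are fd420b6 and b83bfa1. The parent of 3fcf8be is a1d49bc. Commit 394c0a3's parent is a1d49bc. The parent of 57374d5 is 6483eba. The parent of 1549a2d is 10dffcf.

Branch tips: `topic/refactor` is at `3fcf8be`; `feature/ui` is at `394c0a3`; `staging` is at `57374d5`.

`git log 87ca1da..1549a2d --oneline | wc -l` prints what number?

7

Reachable from 1549a2d: {10dffcf, 1549a2d, 2c53cf2, 3b02861, 725ea60, ac25a86, b005127, b83bfa1, eaaa5e6}.
Reachable from 87ca1da: {2c53cf2, 87ca1da, eaaa5e6}.
In 1549a2d's history but not 87ca1da's: {10dffcf, 1549a2d, 3b02861, 725ea60, ac25a86, b005127, b83bfa1} — 7 commits.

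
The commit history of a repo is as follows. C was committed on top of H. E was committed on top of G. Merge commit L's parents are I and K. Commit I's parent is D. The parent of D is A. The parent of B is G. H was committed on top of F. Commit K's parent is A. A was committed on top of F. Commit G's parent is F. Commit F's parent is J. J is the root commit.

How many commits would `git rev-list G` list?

3

Walking parent pointers from G: reachable set = {F, G, J}.
That is 3 commits.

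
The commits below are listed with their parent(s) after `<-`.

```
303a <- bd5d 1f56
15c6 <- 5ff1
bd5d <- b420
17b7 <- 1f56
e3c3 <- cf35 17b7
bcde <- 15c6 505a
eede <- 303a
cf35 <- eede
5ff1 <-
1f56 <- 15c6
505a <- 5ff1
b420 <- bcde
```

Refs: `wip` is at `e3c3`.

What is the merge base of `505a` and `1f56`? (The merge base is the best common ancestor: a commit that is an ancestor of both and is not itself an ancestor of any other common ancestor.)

Ancestors of 505a: {505a, 5ff1}.
Ancestors of 1f56: {15c6, 1f56, 5ff1}.
Common ancestors: {5ff1}.
The only common ancestor is 5ff1, so it is the merge base.

5ff1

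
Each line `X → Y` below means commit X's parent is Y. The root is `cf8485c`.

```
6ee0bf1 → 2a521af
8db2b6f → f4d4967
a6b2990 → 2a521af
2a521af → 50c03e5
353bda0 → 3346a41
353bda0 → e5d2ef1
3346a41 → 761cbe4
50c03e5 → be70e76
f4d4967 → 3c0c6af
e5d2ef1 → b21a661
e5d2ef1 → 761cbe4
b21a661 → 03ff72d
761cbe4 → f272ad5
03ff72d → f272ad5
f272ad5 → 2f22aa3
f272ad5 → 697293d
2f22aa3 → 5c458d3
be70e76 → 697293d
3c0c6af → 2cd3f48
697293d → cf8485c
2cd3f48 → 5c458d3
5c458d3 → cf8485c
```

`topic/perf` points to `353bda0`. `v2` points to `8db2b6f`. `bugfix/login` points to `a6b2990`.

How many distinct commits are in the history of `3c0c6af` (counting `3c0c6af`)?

4

Walking parent pointers from 3c0c6af: reachable set = {2cd3f48, 3c0c6af, 5c458d3, cf8485c}.
That is 4 commits.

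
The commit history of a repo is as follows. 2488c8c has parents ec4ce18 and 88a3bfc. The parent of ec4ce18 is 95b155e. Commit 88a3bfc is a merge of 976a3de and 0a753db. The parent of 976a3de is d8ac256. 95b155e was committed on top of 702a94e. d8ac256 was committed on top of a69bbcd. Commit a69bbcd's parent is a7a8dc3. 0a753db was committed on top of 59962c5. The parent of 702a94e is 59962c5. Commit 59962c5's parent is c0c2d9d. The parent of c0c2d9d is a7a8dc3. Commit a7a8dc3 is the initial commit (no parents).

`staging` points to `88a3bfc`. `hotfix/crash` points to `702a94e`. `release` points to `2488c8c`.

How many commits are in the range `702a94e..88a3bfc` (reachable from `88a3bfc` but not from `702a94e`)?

5

Reachable from 88a3bfc: {0a753db, 59962c5, 88a3bfc, 976a3de, a69bbcd, a7a8dc3, c0c2d9d, d8ac256}.
Reachable from 702a94e: {59962c5, 702a94e, a7a8dc3, c0c2d9d}.
In 88a3bfc's history but not 702a94e's: {0a753db, 88a3bfc, 976a3de, a69bbcd, d8ac256} — 5 commits.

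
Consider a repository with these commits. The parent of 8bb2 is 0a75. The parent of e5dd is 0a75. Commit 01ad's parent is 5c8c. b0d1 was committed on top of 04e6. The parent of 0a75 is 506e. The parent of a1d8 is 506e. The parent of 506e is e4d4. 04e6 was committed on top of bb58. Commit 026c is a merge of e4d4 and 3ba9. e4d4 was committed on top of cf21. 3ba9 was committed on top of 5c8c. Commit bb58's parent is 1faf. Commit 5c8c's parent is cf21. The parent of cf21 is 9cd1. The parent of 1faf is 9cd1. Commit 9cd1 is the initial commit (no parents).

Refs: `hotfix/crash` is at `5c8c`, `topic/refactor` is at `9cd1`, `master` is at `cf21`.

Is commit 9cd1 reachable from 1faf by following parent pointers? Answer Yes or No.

Yes

Ancestors of 1faf (commits reachable by following parents): {1faf, 9cd1}.
9cd1 is in that set, so it is an ancestor of 1faf.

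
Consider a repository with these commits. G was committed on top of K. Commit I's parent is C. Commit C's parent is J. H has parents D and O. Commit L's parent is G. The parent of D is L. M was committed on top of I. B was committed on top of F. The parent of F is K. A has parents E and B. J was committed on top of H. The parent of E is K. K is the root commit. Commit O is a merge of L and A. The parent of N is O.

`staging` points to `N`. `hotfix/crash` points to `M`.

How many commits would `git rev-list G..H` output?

Reachable from H: {A, B, D, E, F, G, H, K, L, O}.
Reachable from G: {G, K}.
In H's history but not G's: {A, B, D, E, F, H, L, O} — 8 commits.

8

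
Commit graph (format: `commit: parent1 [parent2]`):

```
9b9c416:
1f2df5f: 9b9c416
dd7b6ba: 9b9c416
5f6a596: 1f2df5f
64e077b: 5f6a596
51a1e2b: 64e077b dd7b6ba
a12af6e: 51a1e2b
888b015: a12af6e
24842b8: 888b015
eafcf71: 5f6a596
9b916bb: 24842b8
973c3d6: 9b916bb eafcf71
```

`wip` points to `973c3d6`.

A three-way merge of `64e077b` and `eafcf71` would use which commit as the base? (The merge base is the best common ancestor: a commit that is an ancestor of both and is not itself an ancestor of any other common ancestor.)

Ancestors of 64e077b: {1f2df5f, 5f6a596, 64e077b, 9b9c416}.
Ancestors of eafcf71: {1f2df5f, 5f6a596, 9b9c416, eafcf71}.
Common ancestors: {1f2df5f, 5f6a596, 9b9c416}.
Among these, 5f6a596 is not an ancestor of any other common ancestor — it is the merge base.

5f6a596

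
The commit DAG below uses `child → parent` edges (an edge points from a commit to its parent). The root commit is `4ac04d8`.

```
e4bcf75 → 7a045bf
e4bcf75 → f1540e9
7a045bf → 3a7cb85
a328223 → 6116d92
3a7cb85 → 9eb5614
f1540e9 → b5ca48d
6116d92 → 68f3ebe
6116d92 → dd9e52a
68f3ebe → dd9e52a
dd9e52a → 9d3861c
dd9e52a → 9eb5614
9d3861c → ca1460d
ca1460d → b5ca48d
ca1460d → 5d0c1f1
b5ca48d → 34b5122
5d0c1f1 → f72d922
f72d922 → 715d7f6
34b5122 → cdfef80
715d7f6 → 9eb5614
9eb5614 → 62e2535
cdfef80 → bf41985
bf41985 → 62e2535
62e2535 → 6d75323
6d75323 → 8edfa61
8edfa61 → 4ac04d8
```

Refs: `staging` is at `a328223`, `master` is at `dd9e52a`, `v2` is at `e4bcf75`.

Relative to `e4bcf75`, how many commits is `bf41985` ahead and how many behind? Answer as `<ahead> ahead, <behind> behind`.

Reachable from bf41985: {4ac04d8, 62e2535, 6d75323, 8edfa61, bf41985}.
Reachable from e4bcf75: {34b5122, 3a7cb85, 4ac04d8, 62e2535, 6d75323, 7a045bf, 8edfa61, 9eb5614, b5ca48d, bf41985, cdfef80, e4bcf75, f1540e9}.
Only in bf41985's history (ahead): {} — 0.
Only in e4bcf75's history (behind): {34b5122, 3a7cb85, 7a045bf, 9eb5614, b5ca48d, cdfef80, e4bcf75, f1540e9} — 8.

0 ahead, 8 behind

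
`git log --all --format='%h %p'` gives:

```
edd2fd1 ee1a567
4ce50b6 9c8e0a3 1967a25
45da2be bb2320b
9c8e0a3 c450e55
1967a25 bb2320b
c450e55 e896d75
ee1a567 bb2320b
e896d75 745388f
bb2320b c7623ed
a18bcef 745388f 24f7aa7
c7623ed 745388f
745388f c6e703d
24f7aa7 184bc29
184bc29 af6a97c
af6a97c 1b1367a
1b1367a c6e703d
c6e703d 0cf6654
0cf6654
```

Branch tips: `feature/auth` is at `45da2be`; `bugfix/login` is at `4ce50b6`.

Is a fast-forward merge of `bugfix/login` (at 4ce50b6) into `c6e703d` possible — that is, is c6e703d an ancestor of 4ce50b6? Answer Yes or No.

Yes

A fast-forward from c6e703d to 4ce50b6 is possible iff c6e703d is an ancestor of 4ce50b6.
Ancestors of 4ce50b6: {0cf6654, 1967a25, 4ce50b6, 745388f, 9c8e0a3, bb2320b, c450e55, c6e703d, c7623ed, e896d75}.
c6e703d is among them, so fast-forward is possible.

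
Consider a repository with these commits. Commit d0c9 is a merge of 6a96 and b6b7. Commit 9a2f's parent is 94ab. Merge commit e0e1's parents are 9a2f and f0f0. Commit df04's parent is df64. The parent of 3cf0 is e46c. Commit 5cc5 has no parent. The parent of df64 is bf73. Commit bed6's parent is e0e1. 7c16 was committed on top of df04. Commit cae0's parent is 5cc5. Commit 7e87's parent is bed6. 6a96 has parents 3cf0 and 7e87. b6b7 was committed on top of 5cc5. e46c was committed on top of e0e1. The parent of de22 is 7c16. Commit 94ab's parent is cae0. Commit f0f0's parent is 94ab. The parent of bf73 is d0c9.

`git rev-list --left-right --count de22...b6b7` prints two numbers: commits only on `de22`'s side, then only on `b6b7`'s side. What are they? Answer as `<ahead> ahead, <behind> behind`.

16 ahead, 0 behind

Reachable from de22: {3cf0, 5cc5, 6a96, 7c16, 7e87, 94ab, 9a2f, b6b7, bed6, bf73, cae0, d0c9, de22, df04, df64, e0e1, e46c, f0f0}.
Reachable from b6b7: {5cc5, b6b7}.
Only in de22's history (ahead): {3cf0, 6a96, 7c16, 7e87, 94ab, 9a2f, bed6, bf73, cae0, d0c9, de22, df04, df64, e0e1, e46c, f0f0} — 16.
Only in b6b7's history (behind): {} — 0.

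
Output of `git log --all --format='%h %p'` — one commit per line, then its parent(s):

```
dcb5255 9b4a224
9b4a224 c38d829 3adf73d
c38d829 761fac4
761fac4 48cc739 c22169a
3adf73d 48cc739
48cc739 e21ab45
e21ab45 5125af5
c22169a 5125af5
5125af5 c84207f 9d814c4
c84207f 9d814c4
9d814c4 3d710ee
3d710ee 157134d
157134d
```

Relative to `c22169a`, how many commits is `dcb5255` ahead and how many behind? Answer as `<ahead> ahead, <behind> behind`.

Reachable from dcb5255: {157134d, 3adf73d, 3d710ee, 48cc739, 5125af5, 761fac4, 9b4a224, 9d814c4, c22169a, c38d829, c84207f, dcb5255, e21ab45}.
Reachable from c22169a: {157134d, 3d710ee, 5125af5, 9d814c4, c22169a, c84207f}.
Only in dcb5255's history (ahead): {3adf73d, 48cc739, 761fac4, 9b4a224, c38d829, dcb5255, e21ab45} — 7.
Only in c22169a's history (behind): {} — 0.

7 ahead, 0 behind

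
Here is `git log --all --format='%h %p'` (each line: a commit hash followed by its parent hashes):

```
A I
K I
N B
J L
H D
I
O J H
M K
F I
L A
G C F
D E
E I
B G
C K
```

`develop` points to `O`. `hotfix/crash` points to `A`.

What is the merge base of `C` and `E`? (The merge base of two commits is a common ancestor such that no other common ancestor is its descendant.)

I

Ancestors of C: {C, I, K}.
Ancestors of E: {E, I}.
Common ancestors: {I}.
The only common ancestor is I, so it is the merge base.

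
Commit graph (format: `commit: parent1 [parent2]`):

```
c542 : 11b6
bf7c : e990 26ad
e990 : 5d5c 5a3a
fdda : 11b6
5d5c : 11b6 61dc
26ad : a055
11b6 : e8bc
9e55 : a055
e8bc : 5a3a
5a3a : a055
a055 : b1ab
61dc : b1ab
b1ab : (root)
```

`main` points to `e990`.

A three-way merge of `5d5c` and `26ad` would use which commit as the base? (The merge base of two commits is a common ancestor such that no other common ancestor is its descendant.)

Ancestors of 5d5c: {11b6, 5a3a, 5d5c, 61dc, a055, b1ab, e8bc}.
Ancestors of 26ad: {26ad, a055, b1ab}.
Common ancestors: {a055, b1ab}.
Among these, a055 is not an ancestor of any other common ancestor — it is the merge base.

a055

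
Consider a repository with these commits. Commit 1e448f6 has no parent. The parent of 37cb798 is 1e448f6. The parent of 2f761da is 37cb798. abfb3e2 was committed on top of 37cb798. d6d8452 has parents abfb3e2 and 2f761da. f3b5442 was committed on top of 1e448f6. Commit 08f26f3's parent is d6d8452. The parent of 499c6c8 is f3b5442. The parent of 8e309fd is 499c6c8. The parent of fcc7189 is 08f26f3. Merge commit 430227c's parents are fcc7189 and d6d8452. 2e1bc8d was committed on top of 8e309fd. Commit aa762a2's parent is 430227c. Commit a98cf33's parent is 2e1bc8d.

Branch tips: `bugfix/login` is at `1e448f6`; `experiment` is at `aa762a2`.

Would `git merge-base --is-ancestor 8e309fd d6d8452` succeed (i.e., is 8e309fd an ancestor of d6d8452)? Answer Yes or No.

Ancestors of d6d8452: {1e448f6, 2f761da, 37cb798, abfb3e2, d6d8452}.
8e309fd is not in that set, so it is not an ancestor of d6d8452.

No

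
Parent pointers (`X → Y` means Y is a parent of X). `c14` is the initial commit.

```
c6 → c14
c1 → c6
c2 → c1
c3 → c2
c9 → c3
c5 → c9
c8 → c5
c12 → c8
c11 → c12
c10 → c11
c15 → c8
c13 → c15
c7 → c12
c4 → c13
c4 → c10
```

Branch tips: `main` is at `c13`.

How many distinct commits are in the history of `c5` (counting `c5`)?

7

Walking parent pointers from c5: reachable set = {c1, c14, c2, c3, c5, c6, c9}.
That is 7 commits.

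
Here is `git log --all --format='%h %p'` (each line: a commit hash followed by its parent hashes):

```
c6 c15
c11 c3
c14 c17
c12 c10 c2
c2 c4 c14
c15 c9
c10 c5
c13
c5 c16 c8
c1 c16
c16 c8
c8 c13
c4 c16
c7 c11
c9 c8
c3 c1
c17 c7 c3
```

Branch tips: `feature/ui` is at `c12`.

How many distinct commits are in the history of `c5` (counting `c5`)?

Walking parent pointers from c5: reachable set = {c13, c16, c5, c8}.
That is 4 commits.

4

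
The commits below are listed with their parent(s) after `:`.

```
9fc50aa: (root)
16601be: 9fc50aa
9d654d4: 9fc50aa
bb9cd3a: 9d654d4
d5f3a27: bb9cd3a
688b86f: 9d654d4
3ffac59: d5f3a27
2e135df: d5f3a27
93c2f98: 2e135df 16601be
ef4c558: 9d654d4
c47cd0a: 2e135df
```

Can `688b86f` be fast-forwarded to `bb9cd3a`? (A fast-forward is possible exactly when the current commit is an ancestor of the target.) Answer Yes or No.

No

A fast-forward from 688b86f to bb9cd3a is possible iff 688b86f is an ancestor of bb9cd3a.
Ancestors of bb9cd3a: {9d654d4, 9fc50aa, bb9cd3a}.
688b86f is not among them, so fast-forward is not possible.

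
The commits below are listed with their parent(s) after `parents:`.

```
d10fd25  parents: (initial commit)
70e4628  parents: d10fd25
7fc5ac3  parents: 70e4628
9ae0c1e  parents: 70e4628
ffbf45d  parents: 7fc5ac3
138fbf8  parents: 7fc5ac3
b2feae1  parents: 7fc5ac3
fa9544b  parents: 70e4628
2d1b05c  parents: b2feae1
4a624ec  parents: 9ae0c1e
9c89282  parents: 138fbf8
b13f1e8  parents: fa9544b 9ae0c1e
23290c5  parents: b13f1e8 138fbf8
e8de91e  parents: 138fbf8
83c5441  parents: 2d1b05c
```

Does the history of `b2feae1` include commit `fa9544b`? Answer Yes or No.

No

Ancestors of b2feae1: {70e4628, 7fc5ac3, b2feae1, d10fd25}.
fa9544b is not in that set, so it is not an ancestor of b2feae1.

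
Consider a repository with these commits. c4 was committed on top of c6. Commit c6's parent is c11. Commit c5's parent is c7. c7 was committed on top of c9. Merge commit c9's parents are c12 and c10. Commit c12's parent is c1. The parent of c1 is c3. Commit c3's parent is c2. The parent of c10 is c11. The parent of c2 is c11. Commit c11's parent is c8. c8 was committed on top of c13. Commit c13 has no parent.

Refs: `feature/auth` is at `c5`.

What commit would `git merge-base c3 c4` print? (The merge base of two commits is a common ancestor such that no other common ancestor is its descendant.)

Ancestors of c3: {c11, c13, c2, c3, c8}.
Ancestors of c4: {c11, c13, c4, c6, c8}.
Common ancestors: {c11, c13, c8}.
Among these, c11 is not an ancestor of any other common ancestor — it is the merge base.

c11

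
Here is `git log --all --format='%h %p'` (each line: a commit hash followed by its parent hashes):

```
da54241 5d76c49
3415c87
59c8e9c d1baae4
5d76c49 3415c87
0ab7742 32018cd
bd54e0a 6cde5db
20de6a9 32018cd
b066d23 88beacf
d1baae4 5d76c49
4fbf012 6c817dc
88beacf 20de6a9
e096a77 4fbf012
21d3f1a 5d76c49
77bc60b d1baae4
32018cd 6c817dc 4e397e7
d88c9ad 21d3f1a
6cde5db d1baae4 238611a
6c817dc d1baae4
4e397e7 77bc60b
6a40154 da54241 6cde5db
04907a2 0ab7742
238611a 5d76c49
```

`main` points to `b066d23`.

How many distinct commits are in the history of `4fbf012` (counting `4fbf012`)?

Walking parent pointers from 4fbf012: reachable set = {3415c87, 4fbf012, 5d76c49, 6c817dc, d1baae4}.
That is 5 commits.

5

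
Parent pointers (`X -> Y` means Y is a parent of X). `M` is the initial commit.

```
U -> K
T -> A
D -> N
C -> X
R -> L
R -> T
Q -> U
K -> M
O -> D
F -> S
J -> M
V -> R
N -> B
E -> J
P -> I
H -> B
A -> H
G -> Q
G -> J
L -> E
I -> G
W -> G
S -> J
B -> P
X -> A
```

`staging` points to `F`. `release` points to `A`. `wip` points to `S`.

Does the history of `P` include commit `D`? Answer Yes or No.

Ancestors of P: {G, I, J, K, M, P, Q, U}.
D is not in that set, so it is not an ancestor of P.

No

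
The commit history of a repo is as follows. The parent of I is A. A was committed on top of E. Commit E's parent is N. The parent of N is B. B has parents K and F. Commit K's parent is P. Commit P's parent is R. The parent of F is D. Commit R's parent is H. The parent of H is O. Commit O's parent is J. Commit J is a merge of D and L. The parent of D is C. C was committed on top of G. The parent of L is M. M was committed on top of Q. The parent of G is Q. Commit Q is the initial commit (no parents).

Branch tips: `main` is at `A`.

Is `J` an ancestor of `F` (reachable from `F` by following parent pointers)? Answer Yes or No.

No

Ancestors of F: {C, D, F, G, Q}.
J is not in that set, so it is not an ancestor of F.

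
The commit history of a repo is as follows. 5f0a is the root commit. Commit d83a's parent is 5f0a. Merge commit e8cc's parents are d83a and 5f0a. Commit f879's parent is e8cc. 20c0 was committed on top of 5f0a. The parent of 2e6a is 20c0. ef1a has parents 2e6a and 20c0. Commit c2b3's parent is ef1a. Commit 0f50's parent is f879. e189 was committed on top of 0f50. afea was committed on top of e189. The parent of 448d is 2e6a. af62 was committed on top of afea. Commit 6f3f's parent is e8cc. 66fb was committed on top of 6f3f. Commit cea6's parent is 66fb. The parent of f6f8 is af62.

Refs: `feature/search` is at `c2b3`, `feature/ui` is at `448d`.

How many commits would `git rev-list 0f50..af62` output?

Reachable from af62: {0f50, 5f0a, af62, afea, d83a, e189, e8cc, f879}.
Reachable from 0f50: {0f50, 5f0a, d83a, e8cc, f879}.
In af62's history but not 0f50's: {af62, afea, e189} — 3 commits.

3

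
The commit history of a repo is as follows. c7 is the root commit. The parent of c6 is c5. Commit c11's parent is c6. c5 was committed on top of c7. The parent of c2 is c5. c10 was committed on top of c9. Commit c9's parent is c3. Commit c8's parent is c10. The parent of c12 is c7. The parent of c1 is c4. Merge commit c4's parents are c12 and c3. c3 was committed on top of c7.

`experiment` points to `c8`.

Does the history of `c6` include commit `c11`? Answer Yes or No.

Ancestors of c6: {c5, c6, c7}.
c11 is not in that set, so it is not an ancestor of c6.

No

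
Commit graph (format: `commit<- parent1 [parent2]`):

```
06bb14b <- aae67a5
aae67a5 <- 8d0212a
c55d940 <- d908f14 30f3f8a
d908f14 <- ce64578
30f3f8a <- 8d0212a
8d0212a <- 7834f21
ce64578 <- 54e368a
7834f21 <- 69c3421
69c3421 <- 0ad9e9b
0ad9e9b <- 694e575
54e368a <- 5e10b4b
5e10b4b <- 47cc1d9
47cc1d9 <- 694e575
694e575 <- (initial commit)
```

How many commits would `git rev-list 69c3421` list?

3

Walking parent pointers from 69c3421: reachable set = {0ad9e9b, 694e575, 69c3421}.
That is 3 commits.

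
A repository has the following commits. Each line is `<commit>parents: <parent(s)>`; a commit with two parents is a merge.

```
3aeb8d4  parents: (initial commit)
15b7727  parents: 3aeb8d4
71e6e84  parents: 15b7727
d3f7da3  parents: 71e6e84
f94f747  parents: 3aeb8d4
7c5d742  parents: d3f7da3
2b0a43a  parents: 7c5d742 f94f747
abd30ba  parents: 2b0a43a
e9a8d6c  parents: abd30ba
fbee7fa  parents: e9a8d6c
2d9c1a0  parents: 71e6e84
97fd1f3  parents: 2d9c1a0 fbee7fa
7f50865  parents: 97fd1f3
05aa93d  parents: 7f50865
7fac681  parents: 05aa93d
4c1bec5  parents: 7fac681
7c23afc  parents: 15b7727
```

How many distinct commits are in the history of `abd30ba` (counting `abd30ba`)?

8

Walking parent pointers from abd30ba: reachable set = {15b7727, 2b0a43a, 3aeb8d4, 71e6e84, 7c5d742, abd30ba, d3f7da3, f94f747}.
That is 8 commits.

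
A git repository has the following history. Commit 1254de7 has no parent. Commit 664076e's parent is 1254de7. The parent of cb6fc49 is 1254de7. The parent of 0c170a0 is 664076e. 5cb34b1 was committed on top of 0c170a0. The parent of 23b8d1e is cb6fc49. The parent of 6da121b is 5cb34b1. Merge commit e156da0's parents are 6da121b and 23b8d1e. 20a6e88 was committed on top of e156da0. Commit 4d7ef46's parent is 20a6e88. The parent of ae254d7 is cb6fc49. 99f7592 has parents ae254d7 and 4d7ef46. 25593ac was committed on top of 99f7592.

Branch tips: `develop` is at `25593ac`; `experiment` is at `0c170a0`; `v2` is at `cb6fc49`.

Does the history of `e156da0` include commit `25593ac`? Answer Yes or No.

No

Ancestors of e156da0: {0c170a0, 1254de7, 23b8d1e, 5cb34b1, 664076e, 6da121b, cb6fc49, e156da0}.
25593ac is not in that set, so it is not an ancestor of e156da0.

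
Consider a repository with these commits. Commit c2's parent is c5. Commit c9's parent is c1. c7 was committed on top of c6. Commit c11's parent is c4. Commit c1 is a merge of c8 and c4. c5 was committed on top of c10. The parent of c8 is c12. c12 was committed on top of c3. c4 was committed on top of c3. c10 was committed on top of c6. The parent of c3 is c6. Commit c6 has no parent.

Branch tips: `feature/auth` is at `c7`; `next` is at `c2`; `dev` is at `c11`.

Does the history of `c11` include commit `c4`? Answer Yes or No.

Ancestors of c11 (commits reachable by following parents): {c11, c3, c4, c6}.
c4 is in that set, so it is an ancestor of c11.

Yes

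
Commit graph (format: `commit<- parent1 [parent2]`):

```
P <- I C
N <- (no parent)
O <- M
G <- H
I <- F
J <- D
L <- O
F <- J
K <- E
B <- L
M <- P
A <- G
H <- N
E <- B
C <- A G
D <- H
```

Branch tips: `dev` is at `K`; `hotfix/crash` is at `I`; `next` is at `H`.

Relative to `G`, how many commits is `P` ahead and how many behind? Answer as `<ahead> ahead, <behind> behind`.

7 ahead, 0 behind

Reachable from P: {A, C, D, F, G, H, I, J, N, P}.
Reachable from G: {G, H, N}.
Only in P's history (ahead): {A, C, D, F, I, J, P} — 7.
Only in G's history (behind): {} — 0.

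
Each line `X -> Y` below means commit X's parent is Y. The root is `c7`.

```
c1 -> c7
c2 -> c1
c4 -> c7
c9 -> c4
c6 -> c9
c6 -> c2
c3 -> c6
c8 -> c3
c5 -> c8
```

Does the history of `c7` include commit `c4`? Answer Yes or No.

No

Ancestors of c7: {c7}.
c4 is not in that set, so it is not an ancestor of c7.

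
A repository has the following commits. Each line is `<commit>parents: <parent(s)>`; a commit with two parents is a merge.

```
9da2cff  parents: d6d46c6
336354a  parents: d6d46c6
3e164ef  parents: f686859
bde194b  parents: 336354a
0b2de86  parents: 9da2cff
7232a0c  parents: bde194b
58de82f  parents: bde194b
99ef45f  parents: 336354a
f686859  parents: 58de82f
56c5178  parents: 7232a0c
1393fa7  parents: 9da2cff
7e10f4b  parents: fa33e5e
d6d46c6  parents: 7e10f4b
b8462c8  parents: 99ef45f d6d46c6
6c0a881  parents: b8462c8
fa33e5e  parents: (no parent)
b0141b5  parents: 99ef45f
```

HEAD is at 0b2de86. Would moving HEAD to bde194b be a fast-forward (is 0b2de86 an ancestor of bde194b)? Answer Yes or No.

No

A fast-forward from 0b2de86 to bde194b is possible iff 0b2de86 is an ancestor of bde194b.
Ancestors of bde194b: {336354a, 7e10f4b, bde194b, d6d46c6, fa33e5e}.
0b2de86 is not among them, so fast-forward is not possible.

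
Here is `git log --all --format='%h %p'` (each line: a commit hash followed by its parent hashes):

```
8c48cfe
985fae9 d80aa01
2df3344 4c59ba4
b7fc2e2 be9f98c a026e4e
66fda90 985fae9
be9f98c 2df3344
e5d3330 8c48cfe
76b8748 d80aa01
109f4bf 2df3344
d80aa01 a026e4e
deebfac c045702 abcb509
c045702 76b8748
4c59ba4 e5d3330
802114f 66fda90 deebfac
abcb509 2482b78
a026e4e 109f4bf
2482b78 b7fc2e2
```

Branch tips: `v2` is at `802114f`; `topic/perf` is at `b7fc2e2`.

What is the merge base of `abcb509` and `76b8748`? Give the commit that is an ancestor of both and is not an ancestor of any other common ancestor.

a026e4e

Ancestors of abcb509: {109f4bf, 2482b78, 2df3344, 4c59ba4, 8c48cfe, a026e4e, abcb509, b7fc2e2, be9f98c, e5d3330}.
Ancestors of 76b8748: {109f4bf, 2df3344, 4c59ba4, 76b8748, 8c48cfe, a026e4e, d80aa01, e5d3330}.
Common ancestors: {109f4bf, 2df3344, 4c59ba4, 8c48cfe, a026e4e, e5d3330}.
Among these, a026e4e is not an ancestor of any other common ancestor — it is the merge base.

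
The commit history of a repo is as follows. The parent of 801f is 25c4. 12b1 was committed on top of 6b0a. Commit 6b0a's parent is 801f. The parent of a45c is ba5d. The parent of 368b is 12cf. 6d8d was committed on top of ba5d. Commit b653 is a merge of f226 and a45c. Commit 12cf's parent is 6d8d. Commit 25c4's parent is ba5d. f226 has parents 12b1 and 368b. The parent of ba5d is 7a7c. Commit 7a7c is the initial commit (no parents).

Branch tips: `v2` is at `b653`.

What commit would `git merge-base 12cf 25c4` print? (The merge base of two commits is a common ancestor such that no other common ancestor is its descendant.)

ba5d

Ancestors of 12cf: {12cf, 6d8d, 7a7c, ba5d}.
Ancestors of 25c4: {25c4, 7a7c, ba5d}.
Common ancestors: {7a7c, ba5d}.
Among these, ba5d is not an ancestor of any other common ancestor — it is the merge base.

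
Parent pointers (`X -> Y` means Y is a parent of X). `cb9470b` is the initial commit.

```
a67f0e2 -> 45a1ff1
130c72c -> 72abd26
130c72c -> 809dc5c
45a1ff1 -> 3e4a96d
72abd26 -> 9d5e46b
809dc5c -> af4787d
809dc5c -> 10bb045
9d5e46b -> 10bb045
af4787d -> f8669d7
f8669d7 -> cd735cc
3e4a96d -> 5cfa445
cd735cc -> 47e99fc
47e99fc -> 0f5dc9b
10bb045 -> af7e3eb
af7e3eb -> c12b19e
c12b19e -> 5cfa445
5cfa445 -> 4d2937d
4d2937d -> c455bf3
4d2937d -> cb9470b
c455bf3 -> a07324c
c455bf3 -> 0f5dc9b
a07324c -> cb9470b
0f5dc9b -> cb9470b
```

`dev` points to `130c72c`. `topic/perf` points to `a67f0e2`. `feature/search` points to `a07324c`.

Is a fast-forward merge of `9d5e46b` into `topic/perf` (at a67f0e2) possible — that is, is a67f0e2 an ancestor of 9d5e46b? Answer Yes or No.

No

A fast-forward from a67f0e2 to 9d5e46b is possible iff a67f0e2 is an ancestor of 9d5e46b.
Ancestors of 9d5e46b: {0f5dc9b, 10bb045, 4d2937d, 5cfa445, 9d5e46b, a07324c, af7e3eb, c12b19e, c455bf3, cb9470b}.
a67f0e2 is not among them, so fast-forward is not possible.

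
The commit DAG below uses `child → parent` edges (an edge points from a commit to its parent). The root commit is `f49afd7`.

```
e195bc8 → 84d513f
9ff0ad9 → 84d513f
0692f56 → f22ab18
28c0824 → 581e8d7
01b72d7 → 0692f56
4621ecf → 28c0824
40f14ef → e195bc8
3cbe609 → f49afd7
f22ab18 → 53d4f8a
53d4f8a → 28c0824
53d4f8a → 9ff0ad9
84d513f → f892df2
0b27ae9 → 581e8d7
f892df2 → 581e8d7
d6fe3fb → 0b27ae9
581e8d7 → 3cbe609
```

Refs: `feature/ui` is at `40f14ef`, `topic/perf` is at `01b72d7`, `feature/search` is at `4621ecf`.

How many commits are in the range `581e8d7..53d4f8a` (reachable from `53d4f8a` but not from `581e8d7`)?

Reachable from 53d4f8a: {28c0824, 3cbe609, 53d4f8a, 581e8d7, 84d513f, 9ff0ad9, f49afd7, f892df2}.
Reachable from 581e8d7: {3cbe609, 581e8d7, f49afd7}.
In 53d4f8a's history but not 581e8d7's: {28c0824, 53d4f8a, 84d513f, 9ff0ad9, f892df2} — 5 commits.

5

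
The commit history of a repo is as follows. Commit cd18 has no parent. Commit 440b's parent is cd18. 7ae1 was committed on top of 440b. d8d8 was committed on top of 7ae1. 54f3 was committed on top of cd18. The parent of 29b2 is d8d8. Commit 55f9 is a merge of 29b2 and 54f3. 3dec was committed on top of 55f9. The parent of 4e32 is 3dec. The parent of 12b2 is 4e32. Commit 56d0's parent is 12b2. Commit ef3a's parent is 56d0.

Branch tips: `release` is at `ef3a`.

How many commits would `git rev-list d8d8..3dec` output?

Reachable from 3dec: {29b2, 3dec, 440b, 54f3, 55f9, 7ae1, cd18, d8d8}.
Reachable from d8d8: {440b, 7ae1, cd18, d8d8}.
In 3dec's history but not d8d8's: {29b2, 3dec, 54f3, 55f9} — 4 commits.

4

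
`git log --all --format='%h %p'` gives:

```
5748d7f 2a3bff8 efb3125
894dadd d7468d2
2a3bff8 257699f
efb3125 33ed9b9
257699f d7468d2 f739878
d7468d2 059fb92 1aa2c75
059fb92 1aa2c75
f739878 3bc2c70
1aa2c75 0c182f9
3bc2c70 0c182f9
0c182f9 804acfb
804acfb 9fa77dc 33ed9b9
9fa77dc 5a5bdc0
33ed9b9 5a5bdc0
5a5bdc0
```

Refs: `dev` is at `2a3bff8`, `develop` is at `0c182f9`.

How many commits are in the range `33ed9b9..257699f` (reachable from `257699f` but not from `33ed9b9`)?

9

Reachable from 257699f: {059fb92, 0c182f9, 1aa2c75, 257699f, 33ed9b9, 3bc2c70, 5a5bdc0, 804acfb, 9fa77dc, d7468d2, f739878}.
Reachable from 33ed9b9: {33ed9b9, 5a5bdc0}.
In 257699f's history but not 33ed9b9's: {059fb92, 0c182f9, 1aa2c75, 257699f, 3bc2c70, 804acfb, 9fa77dc, d7468d2, f739878} — 9 commits.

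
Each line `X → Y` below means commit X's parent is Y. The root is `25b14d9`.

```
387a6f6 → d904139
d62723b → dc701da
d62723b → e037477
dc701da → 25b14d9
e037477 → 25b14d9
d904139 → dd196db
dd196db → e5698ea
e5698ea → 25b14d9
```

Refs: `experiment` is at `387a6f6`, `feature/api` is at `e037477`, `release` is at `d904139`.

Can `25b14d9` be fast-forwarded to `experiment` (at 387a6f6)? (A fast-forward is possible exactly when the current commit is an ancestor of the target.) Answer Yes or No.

Yes

A fast-forward from 25b14d9 to 387a6f6 is possible iff 25b14d9 is an ancestor of 387a6f6.
Ancestors of 387a6f6: {25b14d9, 387a6f6, d904139, dd196db, e5698ea}.
25b14d9 is among them, so fast-forward is possible.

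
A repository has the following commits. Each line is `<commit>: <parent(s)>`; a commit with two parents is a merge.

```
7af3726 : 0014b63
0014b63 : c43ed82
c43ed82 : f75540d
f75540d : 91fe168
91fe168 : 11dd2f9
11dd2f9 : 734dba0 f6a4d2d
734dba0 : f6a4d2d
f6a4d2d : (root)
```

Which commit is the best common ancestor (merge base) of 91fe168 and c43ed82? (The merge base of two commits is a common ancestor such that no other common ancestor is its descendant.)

91fe168

Ancestors of 91fe168: {11dd2f9, 734dba0, 91fe168, f6a4d2d}.
Ancestors of c43ed82: {11dd2f9, 734dba0, 91fe168, c43ed82, f6a4d2d, f75540d}.
Common ancestors: {11dd2f9, 734dba0, 91fe168, f6a4d2d}.
Among these, 91fe168 is not an ancestor of any other common ancestor — it is the merge base.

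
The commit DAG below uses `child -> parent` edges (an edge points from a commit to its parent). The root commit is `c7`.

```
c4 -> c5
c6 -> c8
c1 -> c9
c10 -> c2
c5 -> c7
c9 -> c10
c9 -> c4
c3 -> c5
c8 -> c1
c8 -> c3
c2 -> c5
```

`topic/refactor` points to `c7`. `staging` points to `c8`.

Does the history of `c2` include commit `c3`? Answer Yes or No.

No

Ancestors of c2: {c2, c5, c7}.
c3 is not in that set, so it is not an ancestor of c2.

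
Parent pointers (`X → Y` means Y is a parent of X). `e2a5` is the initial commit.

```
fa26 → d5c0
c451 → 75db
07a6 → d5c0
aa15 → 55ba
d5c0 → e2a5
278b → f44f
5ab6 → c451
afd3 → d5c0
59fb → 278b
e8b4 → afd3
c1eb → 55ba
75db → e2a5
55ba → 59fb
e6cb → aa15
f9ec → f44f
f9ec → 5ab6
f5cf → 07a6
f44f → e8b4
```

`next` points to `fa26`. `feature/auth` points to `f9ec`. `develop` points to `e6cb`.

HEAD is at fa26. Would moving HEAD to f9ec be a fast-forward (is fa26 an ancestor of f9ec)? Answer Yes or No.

A fast-forward from fa26 to f9ec is possible iff fa26 is an ancestor of f9ec.
Ancestors of f9ec: {5ab6, 75db, afd3, c451, d5c0, e2a5, e8b4, f44f, f9ec}.
fa26 is not among them, so fast-forward is not possible.

No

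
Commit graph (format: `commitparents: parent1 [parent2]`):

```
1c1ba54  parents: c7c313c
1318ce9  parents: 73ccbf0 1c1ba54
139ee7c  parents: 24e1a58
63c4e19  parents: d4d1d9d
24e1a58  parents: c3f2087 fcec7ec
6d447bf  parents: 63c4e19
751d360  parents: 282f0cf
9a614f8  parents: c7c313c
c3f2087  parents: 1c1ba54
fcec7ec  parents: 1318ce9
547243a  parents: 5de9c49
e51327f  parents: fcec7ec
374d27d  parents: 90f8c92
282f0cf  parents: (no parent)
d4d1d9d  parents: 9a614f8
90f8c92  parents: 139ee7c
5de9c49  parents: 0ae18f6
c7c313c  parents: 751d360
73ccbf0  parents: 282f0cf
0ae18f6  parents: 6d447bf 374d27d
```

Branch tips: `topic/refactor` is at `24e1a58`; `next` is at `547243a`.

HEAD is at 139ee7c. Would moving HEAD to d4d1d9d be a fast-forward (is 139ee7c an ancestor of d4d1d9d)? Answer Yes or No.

No

A fast-forward from 139ee7c to d4d1d9d is possible iff 139ee7c is an ancestor of d4d1d9d.
Ancestors of d4d1d9d: {282f0cf, 751d360, 9a614f8, c7c313c, d4d1d9d}.
139ee7c is not among them, so fast-forward is not possible.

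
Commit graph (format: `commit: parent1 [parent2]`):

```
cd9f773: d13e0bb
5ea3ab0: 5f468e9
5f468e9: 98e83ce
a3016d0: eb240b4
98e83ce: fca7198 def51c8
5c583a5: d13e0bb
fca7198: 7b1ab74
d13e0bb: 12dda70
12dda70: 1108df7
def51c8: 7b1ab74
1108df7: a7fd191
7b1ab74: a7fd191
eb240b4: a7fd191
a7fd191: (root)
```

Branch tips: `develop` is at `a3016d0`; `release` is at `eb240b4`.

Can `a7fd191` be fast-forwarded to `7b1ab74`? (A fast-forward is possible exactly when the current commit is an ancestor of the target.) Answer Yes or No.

A fast-forward from a7fd191 to 7b1ab74 is possible iff a7fd191 is an ancestor of 7b1ab74.
Ancestors of 7b1ab74: {7b1ab74, a7fd191}.
a7fd191 is among them, so fast-forward is possible.

Yes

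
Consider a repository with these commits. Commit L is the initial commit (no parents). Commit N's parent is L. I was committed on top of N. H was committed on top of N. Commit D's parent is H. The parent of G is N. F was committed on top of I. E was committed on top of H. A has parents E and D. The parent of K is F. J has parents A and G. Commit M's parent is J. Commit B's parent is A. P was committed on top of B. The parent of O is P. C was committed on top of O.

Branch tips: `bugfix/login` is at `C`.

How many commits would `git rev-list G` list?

3

Walking parent pointers from G: reachable set = {G, L, N}.
That is 3 commits.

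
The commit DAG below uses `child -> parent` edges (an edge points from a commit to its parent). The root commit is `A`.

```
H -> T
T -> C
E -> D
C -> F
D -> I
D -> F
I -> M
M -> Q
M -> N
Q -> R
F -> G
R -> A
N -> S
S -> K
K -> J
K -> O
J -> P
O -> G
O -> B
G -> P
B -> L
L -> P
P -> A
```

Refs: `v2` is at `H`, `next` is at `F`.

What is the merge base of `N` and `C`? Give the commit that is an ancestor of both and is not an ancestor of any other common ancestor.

Ancestors of N: {A, B, G, J, K, L, N, O, P, S}.
Ancestors of C: {A, C, F, G, P}.
Common ancestors: {A, G, P}.
Among these, G is not an ancestor of any other common ancestor — it is the merge base.

G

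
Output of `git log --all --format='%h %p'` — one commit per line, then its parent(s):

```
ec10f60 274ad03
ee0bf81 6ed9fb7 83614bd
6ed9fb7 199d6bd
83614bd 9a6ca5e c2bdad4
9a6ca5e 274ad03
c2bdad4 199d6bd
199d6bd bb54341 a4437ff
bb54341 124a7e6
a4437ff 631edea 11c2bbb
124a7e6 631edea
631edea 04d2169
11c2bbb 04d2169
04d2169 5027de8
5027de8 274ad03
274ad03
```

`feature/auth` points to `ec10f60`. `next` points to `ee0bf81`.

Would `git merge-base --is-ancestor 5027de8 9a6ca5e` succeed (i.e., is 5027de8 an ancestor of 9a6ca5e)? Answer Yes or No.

Ancestors of 9a6ca5e: {274ad03, 9a6ca5e}.
5027de8 is not in that set, so it is not an ancestor of 9a6ca5e.

No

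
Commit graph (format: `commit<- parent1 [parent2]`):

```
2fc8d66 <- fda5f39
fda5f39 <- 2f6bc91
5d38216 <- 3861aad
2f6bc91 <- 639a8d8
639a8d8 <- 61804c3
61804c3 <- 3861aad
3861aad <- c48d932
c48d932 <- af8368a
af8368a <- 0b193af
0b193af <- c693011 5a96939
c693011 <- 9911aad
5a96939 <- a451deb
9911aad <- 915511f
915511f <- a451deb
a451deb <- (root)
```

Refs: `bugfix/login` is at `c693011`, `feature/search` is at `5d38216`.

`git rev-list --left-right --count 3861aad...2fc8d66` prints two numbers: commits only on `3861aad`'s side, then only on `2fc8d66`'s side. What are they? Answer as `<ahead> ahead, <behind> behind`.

Reachable from 3861aad: {0b193af, 3861aad, 5a96939, 915511f, 9911aad, a451deb, af8368a, c48d932, c693011}.
Reachable from 2fc8d66: {0b193af, 2f6bc91, 2fc8d66, 3861aad, 5a96939, 61804c3, 639a8d8, 915511f, 9911aad, a451deb, af8368a, c48d932, c693011, fda5f39}.
Only in 3861aad's history (ahead): {} — 0.
Only in 2fc8d66's history (behind): {2f6bc91, 2fc8d66, 61804c3, 639a8d8, fda5f39} — 5.

0 ahead, 5 behind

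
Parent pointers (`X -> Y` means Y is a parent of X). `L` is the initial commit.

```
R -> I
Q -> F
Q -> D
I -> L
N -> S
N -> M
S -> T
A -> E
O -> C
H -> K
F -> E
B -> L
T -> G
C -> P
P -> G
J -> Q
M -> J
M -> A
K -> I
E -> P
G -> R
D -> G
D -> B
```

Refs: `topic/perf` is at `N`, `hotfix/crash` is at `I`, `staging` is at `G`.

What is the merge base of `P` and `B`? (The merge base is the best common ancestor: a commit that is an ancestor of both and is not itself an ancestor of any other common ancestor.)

Ancestors of P: {G, I, L, P, R}.
Ancestors of B: {B, L}.
Common ancestors: {L}.
The only common ancestor is L, so it is the merge base.

L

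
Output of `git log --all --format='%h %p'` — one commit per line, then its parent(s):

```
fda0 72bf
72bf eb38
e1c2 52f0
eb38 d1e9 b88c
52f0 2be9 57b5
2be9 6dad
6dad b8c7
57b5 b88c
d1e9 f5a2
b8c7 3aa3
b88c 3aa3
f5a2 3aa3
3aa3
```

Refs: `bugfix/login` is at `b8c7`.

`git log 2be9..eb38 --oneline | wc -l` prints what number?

4

Reachable from eb38: {3aa3, b88c, d1e9, eb38, f5a2}.
Reachable from 2be9: {2be9, 3aa3, 6dad, b8c7}.
In eb38's history but not 2be9's: {b88c, d1e9, eb38, f5a2} — 4 commits.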